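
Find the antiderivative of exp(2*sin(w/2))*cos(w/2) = exp(2*sin(w/2)) + C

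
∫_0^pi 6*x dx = 3*pi^2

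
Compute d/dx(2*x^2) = 4*x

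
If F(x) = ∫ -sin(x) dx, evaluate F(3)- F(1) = cos(3) - cos(1)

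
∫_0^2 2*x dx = 4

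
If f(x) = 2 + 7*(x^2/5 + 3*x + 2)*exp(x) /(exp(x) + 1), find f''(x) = (-7*x^2*exp(2*x) + 7*x^2*exp(x) - 77*x*exp(2*x) + 133*x*exp(x) + 14*exp(3*x) + 168*exp(2*x) + 294*exp(x))/(5*exp(3*x) + 15*exp(2*x) + 15*exp(x) + 5)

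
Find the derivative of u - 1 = 1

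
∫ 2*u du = u^2 + C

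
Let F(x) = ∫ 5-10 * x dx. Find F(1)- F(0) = 0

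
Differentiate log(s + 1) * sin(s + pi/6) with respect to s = (s*log(s + 1)*cos(s + pi/6) + log(s + 1)*cos(s + pi/6) + sin(s + pi/6))/(s + 1)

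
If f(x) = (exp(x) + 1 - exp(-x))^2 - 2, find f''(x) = (4*exp(4*x) + 2*exp(3*x) - 2*exp(x) + 4)*exp(-2*x)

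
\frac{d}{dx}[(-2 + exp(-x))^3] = (-12*exp(2*x) + 12*exp(x) - 3)*exp(-3*x)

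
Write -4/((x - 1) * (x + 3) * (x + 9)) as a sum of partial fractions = -1/(15*(x + 9)) + 1/(6*(x + 3)) - 1/(10*(x - 1))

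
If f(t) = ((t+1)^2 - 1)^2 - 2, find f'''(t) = 24*t + 24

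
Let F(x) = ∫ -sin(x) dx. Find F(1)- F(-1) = 0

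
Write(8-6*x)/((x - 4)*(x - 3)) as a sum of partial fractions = 10/(x - 3) - 16/(x - 4)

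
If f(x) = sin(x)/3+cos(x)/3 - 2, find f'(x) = -sin(x)/3 + cos(x)/3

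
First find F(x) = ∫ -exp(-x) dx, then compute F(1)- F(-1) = -E + exp(-1)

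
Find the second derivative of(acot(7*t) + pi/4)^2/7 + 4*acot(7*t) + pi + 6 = (196*t*acot(7*t) + 49*pi*t + 2744*t + 14)/(2401*t^4 + 98*t^2 + 1)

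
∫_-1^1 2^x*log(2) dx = 3/2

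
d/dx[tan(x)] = cos(x)^(-2)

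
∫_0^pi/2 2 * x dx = pi^2/4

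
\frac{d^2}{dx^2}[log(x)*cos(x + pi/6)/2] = -(x^2*log(x)*cos(x + pi/6) + 2*x*sin(x + pi/6) + cos(x + pi/6))/(2*x^2)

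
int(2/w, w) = 2*log(w) + C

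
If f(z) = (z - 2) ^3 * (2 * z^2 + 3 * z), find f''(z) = 40*z^3 - 108*z^2 + 36*z + 40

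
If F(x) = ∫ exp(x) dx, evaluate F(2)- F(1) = -E + exp(2)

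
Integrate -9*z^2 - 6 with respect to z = -3*z^3 - 6*z + C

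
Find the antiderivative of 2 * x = x^2 + C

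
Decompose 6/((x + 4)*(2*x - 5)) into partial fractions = 12/(13*(2*x - 5)) - 6/(13*(x + 4))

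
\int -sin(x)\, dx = cos(x) + C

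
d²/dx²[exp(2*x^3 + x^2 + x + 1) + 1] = 36*x^4*exp(2*x^3 + x^2 + x + 1) + 24*x^3*exp(2*x^3 + x^2 + x + 1) + 16*x^2*exp(2*x^3 + x^2 + x + 1) + 16*x*exp(2*x^3 + x^2 + x + 1) + 3*exp(2*x^3 + x^2 + x + 1)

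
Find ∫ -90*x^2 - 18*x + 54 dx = -30*x^3 - 9*x^2 + 54*x + C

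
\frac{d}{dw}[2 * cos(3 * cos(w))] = 6*sin(w)*sin(3*cos(w))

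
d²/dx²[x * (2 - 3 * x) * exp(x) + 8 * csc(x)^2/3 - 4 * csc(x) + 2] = -3*x^2*exp(x) - 10*x*exp(x) - 2*exp(x) + 4/sin(x) - 32/(3*sin(x)^2) - 8/sin(x)^3 + 16/sin(x)^4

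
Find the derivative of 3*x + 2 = 3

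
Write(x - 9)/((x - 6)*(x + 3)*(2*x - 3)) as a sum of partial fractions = 10/(27*(2*x - 3)) - 4/(27*(x + 3)) - 1/(27*(x - 6))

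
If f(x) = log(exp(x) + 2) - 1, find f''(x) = 2*exp(x)/(exp(2*x) + 4*exp(x) + 4)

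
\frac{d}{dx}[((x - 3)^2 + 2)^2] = 4*x^3 - 36*x^2 + 116*x - 132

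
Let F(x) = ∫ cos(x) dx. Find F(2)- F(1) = -sin(1) + sin(2)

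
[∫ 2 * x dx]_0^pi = pi^2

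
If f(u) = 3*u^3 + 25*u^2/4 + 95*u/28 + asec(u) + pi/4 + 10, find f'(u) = (252*u^4*sqrt(1 - 1/u^2) + 350*u^3*sqrt(1 - 1/u^2) + 95*u^2*sqrt(1 - 1/u^2) + 28)/(28*u^2*sqrt(1 - 1/u^2))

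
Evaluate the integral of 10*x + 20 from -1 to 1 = 40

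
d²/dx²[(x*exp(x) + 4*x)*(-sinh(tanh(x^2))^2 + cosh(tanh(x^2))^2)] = (x + 2)*exp(x)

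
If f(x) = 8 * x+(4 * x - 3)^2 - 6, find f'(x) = 32*x - 16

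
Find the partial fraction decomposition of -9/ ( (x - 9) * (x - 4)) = 9/(5*(x - 4)) - 9/(5*(x - 9))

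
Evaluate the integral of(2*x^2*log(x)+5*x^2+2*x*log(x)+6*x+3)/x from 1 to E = -6 + 3*(1 + E)^2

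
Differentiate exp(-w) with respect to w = -exp(-w)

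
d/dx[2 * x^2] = 4*x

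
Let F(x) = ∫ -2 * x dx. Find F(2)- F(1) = -3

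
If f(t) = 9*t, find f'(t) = 9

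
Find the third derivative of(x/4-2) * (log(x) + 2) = (-x - 16)/(4*x^3)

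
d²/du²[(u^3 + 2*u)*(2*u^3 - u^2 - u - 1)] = 60*u^4 - 20*u^3 + 36*u^2 - 18*u - 4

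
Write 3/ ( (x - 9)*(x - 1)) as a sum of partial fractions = -3/(8*(x - 1)) + 3/(8*(x - 9))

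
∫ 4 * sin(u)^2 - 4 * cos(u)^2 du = -2*sin(2*u) + C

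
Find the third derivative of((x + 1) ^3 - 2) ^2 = 120*x^3 + 360*x^2 + 360*x + 96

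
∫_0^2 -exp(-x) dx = -1 + exp(-2)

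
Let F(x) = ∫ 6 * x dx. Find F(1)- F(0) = 3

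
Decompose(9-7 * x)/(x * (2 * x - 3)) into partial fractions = -1/(2*x - 3) - 3/x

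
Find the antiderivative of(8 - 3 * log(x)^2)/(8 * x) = -log(x)^3/8 + log(x) + C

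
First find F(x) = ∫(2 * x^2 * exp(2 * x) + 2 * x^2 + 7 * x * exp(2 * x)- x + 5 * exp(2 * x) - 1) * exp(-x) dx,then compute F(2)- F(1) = -7*E - 16*exp(-2) + 7*exp(-1) + 16*exp(2)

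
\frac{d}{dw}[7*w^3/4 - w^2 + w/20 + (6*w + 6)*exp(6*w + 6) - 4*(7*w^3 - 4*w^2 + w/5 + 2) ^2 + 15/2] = -1176*w^5 + 1120*w^4 - 1504*w^3/5 - 6231*w^2/20 + 36*w*exp(6*w + 6) + 3142*w/25 + 42*exp(6*w + 6) - 63/20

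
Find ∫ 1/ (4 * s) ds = log(s)/4 + C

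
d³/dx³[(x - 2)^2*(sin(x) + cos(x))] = x^2*sin(x) - x^2*cos(x) - 10*x*sin(x) - 2*x*cos(x) + 10*sin(x) + 14*cos(x)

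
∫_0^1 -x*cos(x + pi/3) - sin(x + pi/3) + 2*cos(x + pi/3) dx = -sqrt(3) + sin(1 + pi/3)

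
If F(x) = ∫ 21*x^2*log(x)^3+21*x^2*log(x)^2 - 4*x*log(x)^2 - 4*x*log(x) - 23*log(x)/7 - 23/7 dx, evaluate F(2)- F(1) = -46*log(2)/7 - 8*log(2)^2 + 56*log(2)^3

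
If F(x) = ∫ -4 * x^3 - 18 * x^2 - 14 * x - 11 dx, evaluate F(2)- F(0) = -114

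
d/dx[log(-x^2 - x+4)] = (2*x + 1)/(x^2 + x - 4)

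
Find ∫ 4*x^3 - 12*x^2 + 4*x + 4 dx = x^4 - 4*x^3 + 2*x^2 + 4*x + C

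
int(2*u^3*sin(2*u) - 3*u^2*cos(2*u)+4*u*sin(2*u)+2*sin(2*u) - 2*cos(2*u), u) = (-u^3 - 2*u - 1)*cos(2*u) + C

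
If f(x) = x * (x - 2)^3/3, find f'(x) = 4*x^3/3 - 6*x^2 + 8*x - 8/3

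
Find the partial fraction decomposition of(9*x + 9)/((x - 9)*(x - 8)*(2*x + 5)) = -18/(161*(2*x + 5)) - 27/(7*(x - 8)) + 90/(23*(x - 9))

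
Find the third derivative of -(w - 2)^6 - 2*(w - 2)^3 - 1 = -120*w^3 + 720*w^2 - 1440*w + 948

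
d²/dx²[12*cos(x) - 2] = -12*cos(x)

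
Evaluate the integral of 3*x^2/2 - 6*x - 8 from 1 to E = (-4 + E/2)*(-1 + (1 + E)^2) + 21/2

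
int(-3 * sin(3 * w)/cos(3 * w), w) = log(cos(3*w)) + C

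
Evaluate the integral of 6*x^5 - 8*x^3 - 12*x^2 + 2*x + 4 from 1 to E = -4 + (-E - 2 + exp(3))^2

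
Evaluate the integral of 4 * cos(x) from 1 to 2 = -4*sin(1) + 4*sin(2)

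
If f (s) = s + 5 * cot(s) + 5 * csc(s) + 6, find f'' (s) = -5/sin(s) + 10*cos(s)/sin(s)^3 + 10/sin(s)^3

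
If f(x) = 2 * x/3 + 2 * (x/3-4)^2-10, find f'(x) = 4*x/9 - 14/3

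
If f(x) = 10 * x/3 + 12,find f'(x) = 10/3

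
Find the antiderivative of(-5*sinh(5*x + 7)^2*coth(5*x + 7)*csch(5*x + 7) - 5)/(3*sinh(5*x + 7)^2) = coth(5*x + 7)/3 + csch(5*x + 7)/3 + C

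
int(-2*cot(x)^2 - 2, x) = 2*cot(x) + C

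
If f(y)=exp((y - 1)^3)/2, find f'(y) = 3*y^2*exp(y^3 - 3*y^2 + 3*y - 1)/2 - 3*y*exp(y^3 - 3*y^2 + 3*y - 1) + 3*exp(y^3 - 3*y^2 + 3*y - 1)/2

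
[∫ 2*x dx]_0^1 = 1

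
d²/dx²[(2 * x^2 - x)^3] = 240*x^4 - 240*x^3 + 72*x^2 - 6*x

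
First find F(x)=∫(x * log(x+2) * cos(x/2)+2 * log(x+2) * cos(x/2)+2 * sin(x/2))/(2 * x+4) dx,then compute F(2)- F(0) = log(4)*sin(1)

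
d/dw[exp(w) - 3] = exp(w)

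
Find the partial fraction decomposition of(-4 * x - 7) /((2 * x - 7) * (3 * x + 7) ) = -1/(5*(3*x + 7)) - 6/(5*(2*x - 7))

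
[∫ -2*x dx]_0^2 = -4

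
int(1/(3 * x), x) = log(3*x)/3 + C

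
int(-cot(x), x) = log(2*csc(x)) + C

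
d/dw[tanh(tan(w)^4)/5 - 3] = 4*(tan(w)^2 + 1)*tan(w)^3/(5*cosh(tan(w)^4)^2)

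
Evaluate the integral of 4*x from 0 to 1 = 2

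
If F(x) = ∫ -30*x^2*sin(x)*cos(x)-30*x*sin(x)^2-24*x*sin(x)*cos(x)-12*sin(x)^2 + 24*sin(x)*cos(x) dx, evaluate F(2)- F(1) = -72*sin(2)^2 + 15*sin(1)^2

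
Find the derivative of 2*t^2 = 4*t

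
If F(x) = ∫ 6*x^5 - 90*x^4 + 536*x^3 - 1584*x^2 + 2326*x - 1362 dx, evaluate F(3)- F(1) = -56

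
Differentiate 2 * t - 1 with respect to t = 2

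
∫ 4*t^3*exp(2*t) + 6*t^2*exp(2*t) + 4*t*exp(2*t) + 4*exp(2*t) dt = (2*t^3 + 2*t + 1)*exp(2*t) + C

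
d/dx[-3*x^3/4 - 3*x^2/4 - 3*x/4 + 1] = -9*x^2/4 - 3*x/2 - 3/4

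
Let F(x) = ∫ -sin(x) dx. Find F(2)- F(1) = -cos(1) + cos(2)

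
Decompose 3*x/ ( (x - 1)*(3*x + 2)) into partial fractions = 6/(5*(3*x + 2)) + 3/(5*(x - 1))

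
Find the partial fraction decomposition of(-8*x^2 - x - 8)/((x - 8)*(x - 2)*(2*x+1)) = -38/(85*(2*x + 1)) + 7/(5*(x - 2)) - 88/(17*(x - 8))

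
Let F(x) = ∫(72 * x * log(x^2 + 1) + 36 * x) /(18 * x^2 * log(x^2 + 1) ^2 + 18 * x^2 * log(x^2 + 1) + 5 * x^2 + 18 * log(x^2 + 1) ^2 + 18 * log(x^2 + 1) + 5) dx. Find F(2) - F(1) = -log(1 + (3 + 6*log(2))^2) + log(1 + (3 + 6*log(5))^2)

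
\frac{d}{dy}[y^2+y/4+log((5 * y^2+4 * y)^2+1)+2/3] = (200*y^5 + 345*y^4 + 568*y^3 + 496*y^2 + 136*y + 1)/(100*y^4 + 160*y^3 + 64*y^2 + 4)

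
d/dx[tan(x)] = cos(x)^(-2)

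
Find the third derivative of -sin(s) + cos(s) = sin(s) + cos(s)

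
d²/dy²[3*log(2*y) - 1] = -3/y^2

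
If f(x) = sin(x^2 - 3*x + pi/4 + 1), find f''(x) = -4*x^2*sin(x^2 - 3*x + pi/4 + 1) + 12*x*sin(x^2 - 3*x + pi/4 + 1) - 9*sin(x^2 - 3*x + pi/4 + 1) + 2*cos(x^2 - 3*x + pi/4 + 1)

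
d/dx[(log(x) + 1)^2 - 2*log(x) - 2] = 2*log(x)/x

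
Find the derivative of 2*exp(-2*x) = -4*exp(-2*x)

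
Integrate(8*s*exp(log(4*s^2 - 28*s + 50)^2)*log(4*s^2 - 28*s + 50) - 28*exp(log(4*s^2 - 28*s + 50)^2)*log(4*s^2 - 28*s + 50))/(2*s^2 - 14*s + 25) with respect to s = exp(log((2*s - 7)^2 + 1)^2) + C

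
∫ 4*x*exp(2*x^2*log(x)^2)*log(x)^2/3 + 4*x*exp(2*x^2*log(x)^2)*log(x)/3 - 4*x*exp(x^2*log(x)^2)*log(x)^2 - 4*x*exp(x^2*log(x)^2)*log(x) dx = (exp(x^2*log(x)^2) - 6)*exp(x^2*log(x)^2)/3 + C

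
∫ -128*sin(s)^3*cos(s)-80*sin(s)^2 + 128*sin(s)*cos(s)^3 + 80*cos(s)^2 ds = 40*sin(2*s) - 8*cos(4*s) + C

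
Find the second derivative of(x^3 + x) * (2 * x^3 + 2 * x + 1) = 60*x^4 + 48*x^2 + 6*x + 4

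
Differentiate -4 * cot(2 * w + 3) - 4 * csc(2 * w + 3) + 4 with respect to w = 8*cot(2*w + 3)^2 + 8*cot(2*w + 3)*csc(2*w + 3) + 8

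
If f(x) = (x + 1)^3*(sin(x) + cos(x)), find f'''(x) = x^3*sin(x) - x^3*cos(x) - 6*x^2*sin(x) - 12*x^2*cos(x) - 33*x*sin(x) - 3*x*cos(x) - 20*sin(x) + 14*cos(x)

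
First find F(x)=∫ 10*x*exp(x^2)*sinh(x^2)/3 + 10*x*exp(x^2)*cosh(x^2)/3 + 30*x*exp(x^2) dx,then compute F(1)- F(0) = -15 + 5*E*(sinh(1)/3 + 3)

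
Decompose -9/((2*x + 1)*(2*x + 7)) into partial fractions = 3/(2*(2*x + 7)) - 3/(2*(2*x + 1))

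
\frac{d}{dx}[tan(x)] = cos(x)^(-2)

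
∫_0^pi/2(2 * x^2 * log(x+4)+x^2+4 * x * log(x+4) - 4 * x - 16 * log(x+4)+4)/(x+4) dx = -8*log(2) + (-2 + pi/2)^2*log(pi/2 + 4)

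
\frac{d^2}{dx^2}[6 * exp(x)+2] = 6*exp(x)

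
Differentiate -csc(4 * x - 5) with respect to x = 4*cot(4*x - 5)*csc(4*x - 5)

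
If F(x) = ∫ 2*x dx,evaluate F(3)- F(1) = 8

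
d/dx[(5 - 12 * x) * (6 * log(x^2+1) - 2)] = (-72*x^2*log(x^2 + 1) - 120*x^2 + 60*x - 72*log(x^2 + 1) + 24)/(x^2 + 1)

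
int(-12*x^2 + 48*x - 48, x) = -4*x^3 + 24*x^2 - 48*x + C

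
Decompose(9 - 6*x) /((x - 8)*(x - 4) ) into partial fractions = 15/(4*(x - 4)) - 39/(4*(x - 8))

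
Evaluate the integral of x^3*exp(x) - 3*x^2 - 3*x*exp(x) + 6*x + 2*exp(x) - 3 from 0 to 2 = -1 + exp(2)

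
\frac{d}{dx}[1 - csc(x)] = cot(x)*csc(x)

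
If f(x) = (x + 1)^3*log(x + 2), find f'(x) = (3*x^3*log(x + 2) + x^3 + 12*x^2*log(x + 2) + 3*x^2 + 15*x*log(x + 2) + 3*x + 6*log(x + 2) + 1)/(x + 2)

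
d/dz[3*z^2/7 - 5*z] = 6*z/7 - 5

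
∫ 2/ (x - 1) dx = log(3*(x - 1)^2) + C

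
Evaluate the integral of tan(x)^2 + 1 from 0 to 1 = tan(1)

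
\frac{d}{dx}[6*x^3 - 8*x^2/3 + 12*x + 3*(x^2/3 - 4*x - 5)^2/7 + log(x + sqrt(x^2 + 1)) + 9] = (4*x^5 + 4*x^4*sqrt(x^2 + 1) + 306*x^4 + 306*x^3*sqrt(x^2 + 1) + 120*x^3 + 116*x^2*sqrt(x^2 + 1) + 918*x^2 + 612*x*sqrt(x^2 + 1) + 137*x + 21*sqrt(x^2 + 1) + 612)/(21*x^2 + 21*x*sqrt(x^2 + 1) + 21)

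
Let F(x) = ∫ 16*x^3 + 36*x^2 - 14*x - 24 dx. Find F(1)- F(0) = -15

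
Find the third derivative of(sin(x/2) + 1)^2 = -sin(x)/2 - cos(x/2)/4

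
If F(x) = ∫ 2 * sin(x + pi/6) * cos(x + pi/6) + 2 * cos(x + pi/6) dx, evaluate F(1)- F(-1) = sqrt(3)*(cos(1) + 2)*sin(1)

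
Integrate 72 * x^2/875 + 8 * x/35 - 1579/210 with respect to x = 24*x^3/875 + 4*x^2/35 - 1579*x/210 + C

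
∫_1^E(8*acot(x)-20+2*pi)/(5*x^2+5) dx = -pi - 4*(acot(E) + pi/4)^2/5 + 4*acot(E) + pi^2/5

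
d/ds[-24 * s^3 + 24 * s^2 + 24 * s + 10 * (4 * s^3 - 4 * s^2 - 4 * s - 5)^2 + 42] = 960*s^5 - 1600*s^4 - 640*s^3 - 312*s^2 + 1168*s + 424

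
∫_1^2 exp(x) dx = -E + exp(2)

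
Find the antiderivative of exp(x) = exp(x) + C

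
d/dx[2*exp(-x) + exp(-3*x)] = (-2*exp(2*x) - 3)*exp(-3*x)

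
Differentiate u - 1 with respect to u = 1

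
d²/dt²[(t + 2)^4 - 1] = 12*t^2 + 48*t + 48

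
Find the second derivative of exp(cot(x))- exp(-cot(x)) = 4*(exp(1/tan(x))*sin(2*x) + exp(1/tan(x)) + exp(-1/tan(x))*sin(2*x) - exp(-1/tan(x)))/(1 - cos(2*x))^2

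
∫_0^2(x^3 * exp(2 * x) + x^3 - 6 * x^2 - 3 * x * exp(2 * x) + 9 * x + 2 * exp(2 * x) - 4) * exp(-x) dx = -exp(-2) + exp(2)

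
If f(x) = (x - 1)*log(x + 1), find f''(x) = (x + 3)/(x^2 + 2*x + 1)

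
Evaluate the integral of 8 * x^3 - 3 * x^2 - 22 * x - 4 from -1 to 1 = -10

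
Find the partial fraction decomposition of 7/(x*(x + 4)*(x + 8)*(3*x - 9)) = -7/(1056*(x + 8)) + 1/(48*(x + 4)) + 1/(99*(x - 3)) - 7/(288*x)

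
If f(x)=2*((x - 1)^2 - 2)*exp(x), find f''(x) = 2*x^2*exp(x) + 4*x*exp(x) - 6*exp(x)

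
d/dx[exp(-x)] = -exp(-x)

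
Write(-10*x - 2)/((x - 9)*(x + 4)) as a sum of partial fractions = -38/(13*(x + 4)) - 92/(13*(x - 9))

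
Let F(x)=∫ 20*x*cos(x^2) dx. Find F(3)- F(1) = -10*sin(1) + 10*sin(9)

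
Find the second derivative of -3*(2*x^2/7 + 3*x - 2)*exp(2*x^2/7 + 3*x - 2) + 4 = -96*x^4*exp(2*x^2/7 + 3*x - 2)/343 - 288*x^3*exp(2*x^2/7 + 3*x - 2)/49 - 1914*x^2*exp(2*x^2/7 + 3*x - 2)/49 - 603*x*exp(2*x^2/7 + 3*x - 2)/7 + 12*exp(2*x^2/7 + 3*x - 2)/7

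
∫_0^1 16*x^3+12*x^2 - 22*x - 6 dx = -9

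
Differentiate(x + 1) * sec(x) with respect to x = x*tan(x)*sec(x) + tan(x)*sec(x) + sec(x)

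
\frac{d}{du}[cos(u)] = -sin(u)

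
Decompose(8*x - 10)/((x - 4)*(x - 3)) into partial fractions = -14/(x - 3) + 22/(x - 4)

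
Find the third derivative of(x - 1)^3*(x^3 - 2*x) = 120*x^3 - 180*x^2 + 24*x + 30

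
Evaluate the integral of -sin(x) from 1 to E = cos(E) - cos(1)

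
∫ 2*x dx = x^2 + C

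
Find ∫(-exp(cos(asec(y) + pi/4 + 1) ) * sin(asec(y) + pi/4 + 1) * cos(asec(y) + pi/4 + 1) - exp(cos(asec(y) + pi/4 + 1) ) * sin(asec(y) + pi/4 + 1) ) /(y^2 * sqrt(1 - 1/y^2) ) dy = exp(cos(asec(y) + pi/4 + 1))*cos(asec(y) + pi/4 + 1) + C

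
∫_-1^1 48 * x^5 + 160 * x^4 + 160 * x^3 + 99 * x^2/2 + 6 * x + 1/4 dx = 195/2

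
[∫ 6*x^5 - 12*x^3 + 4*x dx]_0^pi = (-2*pi + pi^3)*(-pi + pi^3)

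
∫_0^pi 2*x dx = pi^2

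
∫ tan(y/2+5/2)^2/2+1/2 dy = tan(y/2 + 5/2) + C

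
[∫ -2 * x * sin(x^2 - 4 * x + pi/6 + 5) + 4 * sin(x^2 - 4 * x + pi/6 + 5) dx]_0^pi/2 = -cos(pi/6 + 5) + cos(pi/6 + pi^2/4 + 5)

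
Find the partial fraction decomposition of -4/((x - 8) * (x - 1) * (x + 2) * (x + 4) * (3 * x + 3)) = -1/(270*(x + 4)) + 1/(45*(x + 2)) - 2/(81*(x + 1)) + 2/(315*(x - 1)) - 1/(5670*(x - 8))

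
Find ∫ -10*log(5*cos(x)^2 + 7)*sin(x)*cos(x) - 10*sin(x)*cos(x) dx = (5*cos(x)^2 + 7)*log(5*cos(x)^2 + 7) + C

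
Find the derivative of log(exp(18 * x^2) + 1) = 36*x*exp(18*x^2)/(exp(18*x^2) + 1)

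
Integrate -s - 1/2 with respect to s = -s^2/2 - s/2 + C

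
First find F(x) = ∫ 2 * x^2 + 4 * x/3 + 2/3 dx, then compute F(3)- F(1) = 24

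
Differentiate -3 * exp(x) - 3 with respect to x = -3*exp(x)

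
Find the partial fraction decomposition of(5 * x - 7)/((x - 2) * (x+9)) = 52/(11*(x + 9)) + 3/(11*(x - 2))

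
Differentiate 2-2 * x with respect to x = -2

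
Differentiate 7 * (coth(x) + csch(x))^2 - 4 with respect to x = -14*(sinh(x) + 2/tanh(x) + 2/sinh(x))/sinh(x)^2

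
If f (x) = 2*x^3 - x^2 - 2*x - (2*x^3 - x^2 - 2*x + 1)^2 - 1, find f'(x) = -24*x^5 + 20*x^4 + 28*x^3 - 18*x^2 - 6*x + 2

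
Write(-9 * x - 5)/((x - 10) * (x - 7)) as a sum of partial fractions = 68/(3*(x - 7)) - 95/(3*(x - 10))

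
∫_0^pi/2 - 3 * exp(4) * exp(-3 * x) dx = -exp(4) + exp(4 - 3*pi/2)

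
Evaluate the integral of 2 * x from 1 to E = -1 + exp(2)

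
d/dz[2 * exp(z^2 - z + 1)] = 4*z*exp(z^2 - z + 1) - 2*exp(z^2 - z + 1)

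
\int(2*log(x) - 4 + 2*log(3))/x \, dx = (log(3*x) - 2)^2 + C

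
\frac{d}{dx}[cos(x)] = -sin(x)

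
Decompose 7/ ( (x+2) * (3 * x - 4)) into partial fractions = 21/(10*(3*x - 4)) - 7/(10*(x + 2))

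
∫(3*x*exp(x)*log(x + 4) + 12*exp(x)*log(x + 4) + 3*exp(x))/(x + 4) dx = 3*exp(x)*log(x + 4) + C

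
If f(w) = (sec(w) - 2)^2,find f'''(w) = 4*(1 - 2/cos(w) - 6/cos(w)^2 + 6/cos(w)^3)*sin(w)/cos(w)^2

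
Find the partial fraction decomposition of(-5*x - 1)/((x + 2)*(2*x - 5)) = -3/(2*x - 5) - 1/(x + 2)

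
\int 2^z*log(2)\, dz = 2^z + C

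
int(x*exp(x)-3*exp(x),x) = (x - 4)*exp(x) + C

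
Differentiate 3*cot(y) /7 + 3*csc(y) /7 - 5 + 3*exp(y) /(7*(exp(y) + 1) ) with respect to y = 3*(-exp(2*y)*cos(y)/sin(y)^2 - exp(2*y)/sin(y)^2 + exp(y) - 2*exp(y)*cos(y)/sin(y)^2 - 2*exp(y)/sin(y)^2 - cos(y)/sin(y)^2 - 1/sin(y)^2)/(7*exp(2*y) + 14*exp(y) + 7)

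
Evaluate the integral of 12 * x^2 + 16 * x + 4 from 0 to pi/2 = 2*pi*(1 + pi/2)^2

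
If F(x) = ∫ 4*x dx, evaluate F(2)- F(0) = 8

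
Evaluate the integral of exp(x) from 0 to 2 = -1 + exp(2)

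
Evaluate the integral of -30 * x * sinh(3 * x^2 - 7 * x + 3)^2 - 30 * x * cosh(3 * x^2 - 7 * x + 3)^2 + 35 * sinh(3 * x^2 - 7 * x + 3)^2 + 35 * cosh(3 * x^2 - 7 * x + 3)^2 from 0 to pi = -5*sinh(-14*pi + 6 + 6*pi^2)/2 + 5*sinh(6)/2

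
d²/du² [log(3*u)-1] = -1/u^2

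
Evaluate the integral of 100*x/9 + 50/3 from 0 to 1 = 200/9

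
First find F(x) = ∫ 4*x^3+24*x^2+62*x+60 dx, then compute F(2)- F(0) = 324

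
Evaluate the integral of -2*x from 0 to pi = -pi^2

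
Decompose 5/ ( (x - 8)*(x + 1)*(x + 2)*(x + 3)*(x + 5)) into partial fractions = 5/(312*(x + 5)) - 5/(44*(x + 3)) + 1/(6*(x + 2)) - 5/(72*(x + 1)) + 1/(2574*(x - 8))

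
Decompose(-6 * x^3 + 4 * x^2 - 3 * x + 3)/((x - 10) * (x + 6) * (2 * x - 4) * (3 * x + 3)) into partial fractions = -487/(1280*(x + 6)) + 8/(495*(x + 1)) + 35/(1152*(x - 2)) - 5627/(8448*(x - 10))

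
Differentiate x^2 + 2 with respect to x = 2*x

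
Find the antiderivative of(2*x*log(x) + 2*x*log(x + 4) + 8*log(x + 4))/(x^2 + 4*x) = 2*log(x)*log(x + 4) + C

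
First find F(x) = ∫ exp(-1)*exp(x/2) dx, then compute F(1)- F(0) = -2*exp(-1) + 2*exp(-1/2)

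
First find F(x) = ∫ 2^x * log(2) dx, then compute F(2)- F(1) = 2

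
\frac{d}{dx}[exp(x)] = exp(x)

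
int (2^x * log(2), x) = 2^x + C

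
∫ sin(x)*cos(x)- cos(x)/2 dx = (sin(x) - 1)*sin(x)/2 + C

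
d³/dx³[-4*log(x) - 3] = -8/x^3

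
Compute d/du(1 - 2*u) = -2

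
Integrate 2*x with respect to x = x^2 + C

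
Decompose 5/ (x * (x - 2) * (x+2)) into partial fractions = 5/(8*(x + 2)) + 5/(8*(x - 2)) - 5/(4*x)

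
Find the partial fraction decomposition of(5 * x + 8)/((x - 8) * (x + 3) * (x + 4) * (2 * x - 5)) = -164/(1573*(2*x - 5)) + 1/(13*(x + 4)) - 7/(121*(x + 3)) + 4/(121*(x - 8))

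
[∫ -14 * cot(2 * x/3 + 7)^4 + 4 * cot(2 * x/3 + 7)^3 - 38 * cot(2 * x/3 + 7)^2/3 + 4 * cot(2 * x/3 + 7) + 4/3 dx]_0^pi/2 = -7*cot(7)^3 - 3*cot(pi/3 + 7)^2 + 7*cot(pi/3 + 7)^3 - 2*cot(pi/3 + 7) + 2*cot(7) + 3*cot(7)^2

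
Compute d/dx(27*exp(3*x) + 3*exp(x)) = 81*exp(3*x) + 3*exp(x)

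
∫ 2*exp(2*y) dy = exp(2*y) + C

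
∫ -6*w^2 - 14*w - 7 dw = -2*w^3 - 7*w^2 - 7*w + C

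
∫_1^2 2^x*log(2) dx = 2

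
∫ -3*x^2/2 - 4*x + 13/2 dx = -x^3/2 - 2*x^2 + 13*x/2 + C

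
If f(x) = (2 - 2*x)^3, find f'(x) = -24*x^2 + 48*x - 24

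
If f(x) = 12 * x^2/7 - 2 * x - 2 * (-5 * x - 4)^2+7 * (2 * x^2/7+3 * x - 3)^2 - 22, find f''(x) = 48*x^2/7 + 72*x + 38/7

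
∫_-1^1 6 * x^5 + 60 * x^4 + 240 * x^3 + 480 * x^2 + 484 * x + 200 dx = 744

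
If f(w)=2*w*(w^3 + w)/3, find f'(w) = 8*w^3/3 + 4*w/3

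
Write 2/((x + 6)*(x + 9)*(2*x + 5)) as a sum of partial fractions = 8/(91*(2*x + 5)) + 2/(39*(x + 9)) - 2/(21*(x + 6))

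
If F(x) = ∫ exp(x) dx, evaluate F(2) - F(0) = -1 + exp(2)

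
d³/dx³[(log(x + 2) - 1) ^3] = (6*log(x + 2)^2 - 30*log(x + 2) + 30)/(x^3 + 6*x^2 + 12*x + 8)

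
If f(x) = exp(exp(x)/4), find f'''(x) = exp(x + exp(x)/4)/4 + 3*exp(2*x + exp(x)/4)/16 + exp(3*x + exp(x)/4)/64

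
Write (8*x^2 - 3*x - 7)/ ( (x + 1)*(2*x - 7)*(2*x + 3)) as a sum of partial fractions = 31/(10*(2*x + 3)) + 161/(90*(2*x - 7)) - 4/(9*(x + 1))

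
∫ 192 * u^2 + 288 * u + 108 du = 64*u^3 + 144*u^2 + 108*u + C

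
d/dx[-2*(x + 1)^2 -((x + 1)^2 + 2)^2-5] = -4*x^3 - 12*x^2 - 24*x - 16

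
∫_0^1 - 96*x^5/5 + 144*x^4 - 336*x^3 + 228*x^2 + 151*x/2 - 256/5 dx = 83/20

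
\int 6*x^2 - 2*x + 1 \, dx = 2*x^3 - x^2 + x + C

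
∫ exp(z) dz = exp(z) + C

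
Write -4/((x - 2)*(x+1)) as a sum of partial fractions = 4/(3*(x + 1)) - 4/(3*(x - 2))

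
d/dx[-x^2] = -2*x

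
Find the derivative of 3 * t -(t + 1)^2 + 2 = 1 - 2*t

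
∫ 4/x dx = 4*log(2*x) + C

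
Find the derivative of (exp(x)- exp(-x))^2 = (2*exp(4*x) - 2)*exp(-2*x)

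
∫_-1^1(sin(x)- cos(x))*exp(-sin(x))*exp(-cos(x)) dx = -exp(-cos(1) + sin(1)) + exp(-sin(1) - cos(1))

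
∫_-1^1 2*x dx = 0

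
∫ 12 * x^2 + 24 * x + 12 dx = 4*x^3 + 12*x^2 + 12*x + C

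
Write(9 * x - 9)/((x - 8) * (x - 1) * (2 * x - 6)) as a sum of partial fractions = -9/(10*(x - 3)) + 9/(10*(x - 8))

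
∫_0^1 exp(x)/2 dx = -1/2 + E/2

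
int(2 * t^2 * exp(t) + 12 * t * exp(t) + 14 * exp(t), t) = 2*((t + 2)^2 - 1)*exp(t) + C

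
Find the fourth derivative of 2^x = 2^x*log(2)^4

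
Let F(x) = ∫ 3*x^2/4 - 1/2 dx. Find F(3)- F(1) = 11/2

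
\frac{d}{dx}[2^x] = 2^x*log(2)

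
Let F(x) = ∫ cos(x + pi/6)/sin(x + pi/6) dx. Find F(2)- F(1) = log(sin(pi/6 + 2)) - log(sin(pi/6 + 1))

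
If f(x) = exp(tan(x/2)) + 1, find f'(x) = exp(tan(x/2))/(2*cos(x/2)^2)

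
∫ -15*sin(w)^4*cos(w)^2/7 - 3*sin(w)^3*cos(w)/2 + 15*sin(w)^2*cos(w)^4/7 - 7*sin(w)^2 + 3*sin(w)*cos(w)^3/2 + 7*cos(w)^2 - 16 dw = -16*w + 5*sin(w)^3*cos(w)^3/7 + 7*sin(2*w)/2 - 3*cos(4*w)/32 + C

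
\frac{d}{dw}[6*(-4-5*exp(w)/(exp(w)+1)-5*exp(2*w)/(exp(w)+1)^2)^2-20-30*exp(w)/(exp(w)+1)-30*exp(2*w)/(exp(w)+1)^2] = (2430*exp(4*w) + 2970*exp(3*w) + 1350*exp(2*w) + 210*exp(w))/(exp(5*w) + 5*exp(4*w) + 10*exp(3*w) + 10*exp(2*w) + 5*exp(w) + 1)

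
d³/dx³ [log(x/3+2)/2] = 1/(x^3 + 18*x^2 + 108*x + 216)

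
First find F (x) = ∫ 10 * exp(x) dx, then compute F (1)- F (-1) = -10*exp(-1) + 10*E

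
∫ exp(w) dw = exp(w) + C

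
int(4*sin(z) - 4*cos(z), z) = -4*sqrt(2)*sin(z + pi/4) + C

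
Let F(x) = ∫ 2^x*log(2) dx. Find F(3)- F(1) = 6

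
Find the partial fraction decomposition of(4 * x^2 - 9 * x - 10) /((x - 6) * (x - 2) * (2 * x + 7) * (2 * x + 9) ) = -223/(273*(2*x + 9)) + 141/(209*(2*x + 7)) + 3/(143*(x - 2)) + 20/(399*(x - 6))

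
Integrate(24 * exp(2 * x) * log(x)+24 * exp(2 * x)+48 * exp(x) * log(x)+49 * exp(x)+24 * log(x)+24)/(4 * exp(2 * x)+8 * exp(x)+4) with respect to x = (12*(2*x*log(x) - 3)*(exp(x) + 1) + exp(x))/(4*(exp(x) + 1)) + C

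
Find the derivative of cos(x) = -sin(x)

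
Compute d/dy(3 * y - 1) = 3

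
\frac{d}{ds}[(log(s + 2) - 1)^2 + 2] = (2*log(s + 2) - 2)/(s + 2)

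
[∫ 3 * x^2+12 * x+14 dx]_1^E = -29 + 2*E + (2 + E)^3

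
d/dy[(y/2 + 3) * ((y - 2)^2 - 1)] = 3*y^2/2 + 2*y - 21/2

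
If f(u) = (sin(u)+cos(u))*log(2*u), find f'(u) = sqrt(2)*(u*log(u)*cos(u + pi/4) + u*log(2)*cos(u + pi/4) + sin(u + pi/4))/u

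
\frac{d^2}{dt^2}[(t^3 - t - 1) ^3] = 72*t^7 - 126*t^5 - 90*t^4 + 60*t^3 + 72*t^2 + 12*t - 6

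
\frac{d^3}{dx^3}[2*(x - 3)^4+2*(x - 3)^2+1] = 48*x - 144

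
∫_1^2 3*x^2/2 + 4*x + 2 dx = 23/2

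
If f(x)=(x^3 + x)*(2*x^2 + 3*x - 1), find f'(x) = 10*x^4 + 12*x^3 + 3*x^2 + 6*x - 1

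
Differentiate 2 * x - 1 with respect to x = 2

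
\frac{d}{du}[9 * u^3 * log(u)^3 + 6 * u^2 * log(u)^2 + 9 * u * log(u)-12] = 27*u^2*log(u)^3 + 27*u^2*log(u)^2 + 12*u*log(u)^2 + 12*u*log(u) + 9*log(u) + 9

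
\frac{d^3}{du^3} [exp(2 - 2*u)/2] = -4*exp(2 - 2*u)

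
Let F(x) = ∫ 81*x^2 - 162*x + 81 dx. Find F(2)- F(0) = 54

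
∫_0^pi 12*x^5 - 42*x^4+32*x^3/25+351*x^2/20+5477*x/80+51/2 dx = -10*pi^3 - 1/2 + (-2*pi^3 + 1 + 17*pi/4 + 21*pi^2/5)^2/2 + 85*pi/4 + 21*pi^2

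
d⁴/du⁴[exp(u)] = exp(u)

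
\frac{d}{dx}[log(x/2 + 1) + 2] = 1/(x + 2)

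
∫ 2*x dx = x^2 + C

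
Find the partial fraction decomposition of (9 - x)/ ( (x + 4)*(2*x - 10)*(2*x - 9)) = -9/(17*(2*x - 9)) + 13/(306*(x + 4)) + 2/(9*(x - 5))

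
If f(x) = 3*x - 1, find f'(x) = 3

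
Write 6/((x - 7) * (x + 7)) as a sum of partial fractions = -3/(7*(x + 7)) + 3/(7*(x - 7))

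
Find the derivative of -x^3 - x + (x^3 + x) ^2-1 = 6*x^5 + 8*x^3 - 3*x^2 + 2*x - 1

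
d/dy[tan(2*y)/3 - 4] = 2/(3*cos(2*y)^2)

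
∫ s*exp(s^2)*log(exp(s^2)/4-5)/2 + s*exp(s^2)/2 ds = (exp(s^2) - 20)*log(exp(s^2)/4 - 5)/4 + C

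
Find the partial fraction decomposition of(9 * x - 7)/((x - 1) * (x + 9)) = 44/(5*(x + 9)) + 1/(5*(x - 1))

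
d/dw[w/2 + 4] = 1/2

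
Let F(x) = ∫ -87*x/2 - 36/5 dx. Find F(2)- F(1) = -1449/20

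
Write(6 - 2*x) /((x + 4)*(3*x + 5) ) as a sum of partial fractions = 4/(3*x + 5) - 2/(x + 4)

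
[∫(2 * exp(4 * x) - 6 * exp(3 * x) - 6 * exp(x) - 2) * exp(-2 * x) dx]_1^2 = -(-3 - exp(-1) + E)^2 + (-3 - exp(-2) + exp(2))^2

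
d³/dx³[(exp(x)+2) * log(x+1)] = (x^3*exp(x)*log(x + 1) + 3*x^2*exp(x)*log(x + 1) + 3*x^2*exp(x) + 3*x*exp(x)*log(x + 1) + 3*x*exp(x) + exp(x)*log(x + 1) + 2*exp(x) + 4)/(x^3 + 3*x^2 + 3*x + 1)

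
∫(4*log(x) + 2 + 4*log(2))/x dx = 2*(log(2*x) + 1)*log(2*x) + C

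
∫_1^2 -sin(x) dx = -cos(1) + cos(2)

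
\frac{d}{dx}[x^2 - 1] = 2*x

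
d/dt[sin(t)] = cos(t)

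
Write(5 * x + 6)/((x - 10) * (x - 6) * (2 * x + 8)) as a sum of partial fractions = -1/(20*(x + 4)) - 9/(20*(x - 6)) + 1/(2*(x - 10))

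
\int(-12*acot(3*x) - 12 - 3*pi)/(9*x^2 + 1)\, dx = (4*acot(3*x) + pi)^2/8 + 4*acot(3*x) + C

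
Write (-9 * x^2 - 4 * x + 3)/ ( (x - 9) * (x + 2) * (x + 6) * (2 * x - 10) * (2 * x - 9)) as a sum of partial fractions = -526/(819*(2*x - 9)) - 3/(280*(x + 6)) + 25/(8008*(x + 2)) + 11/(28*(x - 5)) - 127/(1980*(x - 9))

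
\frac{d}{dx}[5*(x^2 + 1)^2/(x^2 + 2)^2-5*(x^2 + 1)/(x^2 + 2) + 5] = 10*x^3/(x^6 + 6*x^4 + 12*x^2 + 8)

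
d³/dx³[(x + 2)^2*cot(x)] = -6*x^2*cot(x)^4 - 8*x^2*cot(x)^2 - 2*x^2 - 24*x*cot(x)^4 + 12*x*cot(x)^3 - 32*x*cot(x)^2 + 12*x*cot(x) - 8*x - 24*cot(x)^4 + 24*cot(x)^3 - 38*cot(x)^2 + 24*cot(x) - 14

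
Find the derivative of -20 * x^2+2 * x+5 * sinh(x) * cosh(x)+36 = -40*x + 5*cosh(2*x) + 2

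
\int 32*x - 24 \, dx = 16*x^2 - 24*x + C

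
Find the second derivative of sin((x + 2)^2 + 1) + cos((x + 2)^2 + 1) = -4*sqrt(2)*x^2*sin(x^2 + 4*x + pi/4 + 5) - 16*sqrt(2)*x*sin(x^2 + 4*x + pi/4 + 5) - 18*sin(x^2 + 4*x + 5) - 14*cos(x^2 + 4*x + 5)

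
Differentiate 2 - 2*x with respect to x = -2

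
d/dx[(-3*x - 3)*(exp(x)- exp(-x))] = (-3*x*exp(2*x) - 3*x - 6*exp(2*x))*exp(-x)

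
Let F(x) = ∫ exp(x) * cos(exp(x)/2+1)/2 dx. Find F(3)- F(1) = sin(1 + exp(3)/2) - sin(1 + E/2)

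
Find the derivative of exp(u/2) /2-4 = exp(u/2)/4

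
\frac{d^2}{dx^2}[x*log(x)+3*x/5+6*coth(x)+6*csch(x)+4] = (6*x/sinh(x) + 12*x*cosh(x)/sinh(x)^3 + 12*x/sinh(x)^3 + 1)/x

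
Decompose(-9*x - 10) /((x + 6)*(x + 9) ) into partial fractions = -71/(3*(x + 9)) + 44/(3*(x + 6))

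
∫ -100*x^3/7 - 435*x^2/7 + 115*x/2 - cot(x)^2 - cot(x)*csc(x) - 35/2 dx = -25*x^4/7 - 145*x^3/7 + 115*x^2/4 - 33*x/2 + cot(x) + csc(x) + C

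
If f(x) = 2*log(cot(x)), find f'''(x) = -4*sin(x)/cos(x)^3 - 4*cos(x)/sin(x)^3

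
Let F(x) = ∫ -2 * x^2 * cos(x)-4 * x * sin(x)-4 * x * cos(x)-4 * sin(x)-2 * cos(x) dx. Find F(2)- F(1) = -18*sin(2) + 8*sin(1)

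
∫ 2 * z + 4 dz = z^2 + 4*z + C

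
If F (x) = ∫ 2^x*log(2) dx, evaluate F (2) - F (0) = 3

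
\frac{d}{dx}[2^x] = 2^x*log(2)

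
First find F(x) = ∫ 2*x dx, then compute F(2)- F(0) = 4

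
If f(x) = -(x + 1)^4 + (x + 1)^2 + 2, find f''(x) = -12*x^2 - 24*x - 10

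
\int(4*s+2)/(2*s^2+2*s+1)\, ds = log(4*s^2 + 4*s + 2) + C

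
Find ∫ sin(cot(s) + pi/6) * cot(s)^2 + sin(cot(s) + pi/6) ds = cos(cot(s) + pi/6) + C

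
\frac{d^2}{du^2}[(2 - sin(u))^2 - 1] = 4*sin(u) + 2*cos(2*u)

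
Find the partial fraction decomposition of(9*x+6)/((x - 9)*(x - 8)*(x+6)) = -8/(35*(x + 6)) - 39/(7*(x - 8)) + 29/(5*(x - 9))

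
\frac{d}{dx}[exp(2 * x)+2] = 2*exp(2*x)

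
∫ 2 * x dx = x^2 + C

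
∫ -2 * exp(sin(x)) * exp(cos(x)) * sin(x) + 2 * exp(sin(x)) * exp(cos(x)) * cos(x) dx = 2*exp(sqrt(2)*sin(x + pi/4)) + C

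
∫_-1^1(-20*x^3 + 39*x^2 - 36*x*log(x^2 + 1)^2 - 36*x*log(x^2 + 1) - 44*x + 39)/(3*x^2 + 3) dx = 26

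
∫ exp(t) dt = exp(t) + C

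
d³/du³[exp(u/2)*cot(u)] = (-11/4 + 25/(8*tan(u)) - 35/(4*tan(u)^2) + 3/tan(u)^3 - 6/tan(u)^4)*exp(u/2)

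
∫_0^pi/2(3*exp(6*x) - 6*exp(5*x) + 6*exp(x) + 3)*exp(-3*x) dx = 1 + (-1 - exp(-pi/2) + exp(pi/2))^3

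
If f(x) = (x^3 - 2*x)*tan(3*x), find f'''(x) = 162*x^3*tan(3*x)^4 + 216*x^3*tan(3*x)^2 + 54*x^3 + 162*x^2*tan(3*x)^3 + 162*x^2*tan(3*x) - 324*x*tan(3*x)^4 - 378*x*tan(3*x)^2 - 54*x - 108*tan(3*x)^3 - 102*tan(3*x)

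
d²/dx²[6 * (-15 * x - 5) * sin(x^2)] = 360*x^3*sin(x^2) + 120*x^2*sin(x^2) - 540*x*cos(x^2) - 60*cos(x^2)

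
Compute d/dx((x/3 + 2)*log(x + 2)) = (x*log(x + 2) + x + 2*log(x + 2) + 6)/(3*x + 6)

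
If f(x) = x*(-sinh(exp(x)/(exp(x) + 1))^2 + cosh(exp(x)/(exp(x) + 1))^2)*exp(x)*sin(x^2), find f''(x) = (-4*x^3*sin(x^2) + 4*x^2*cos(x^2) + x*sin(x^2) + 6*x*cos(x^2) + 2*sin(x^2))*exp(x)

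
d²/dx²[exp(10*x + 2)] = 100*exp(10*x + 2)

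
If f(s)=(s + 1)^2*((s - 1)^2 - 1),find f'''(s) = 24*s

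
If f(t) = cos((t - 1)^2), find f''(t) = -4*t^2*cos(t^2 - 2*t + 1) + 8*t*cos(t^2 - 2*t + 1) - 2*sin(t^2 - 2*t + 1) - 4*cos(t^2 - 2*t + 1)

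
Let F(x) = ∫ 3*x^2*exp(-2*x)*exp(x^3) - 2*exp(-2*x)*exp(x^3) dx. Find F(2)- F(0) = -1 + exp(4)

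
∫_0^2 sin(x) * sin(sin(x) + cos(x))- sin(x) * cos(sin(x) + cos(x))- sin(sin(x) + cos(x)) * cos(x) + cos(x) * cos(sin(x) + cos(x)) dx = sqrt(2)*(-sin(pi/4 + 1) + sin(sqrt(2)*sin(pi/4 + 2) + pi/4))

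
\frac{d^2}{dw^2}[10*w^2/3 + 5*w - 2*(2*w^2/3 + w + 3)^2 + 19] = -32*w^2/3 - 16*w - 40/3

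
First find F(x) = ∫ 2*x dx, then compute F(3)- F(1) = 8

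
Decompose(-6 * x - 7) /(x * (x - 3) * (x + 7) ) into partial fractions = 1/(2*(x + 7)) - 5/(6*(x - 3)) + 1/(3*x)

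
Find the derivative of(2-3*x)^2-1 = 18*x - 12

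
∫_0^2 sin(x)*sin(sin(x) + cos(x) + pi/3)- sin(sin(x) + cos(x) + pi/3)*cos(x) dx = cos(cos(2) + sin(2) + pi/3) - cos(1 + pi/3)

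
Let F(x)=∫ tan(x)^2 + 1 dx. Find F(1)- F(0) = tan(1)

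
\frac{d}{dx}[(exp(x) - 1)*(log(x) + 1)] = (x*exp(x)*log(x) + x*exp(x) + exp(x) - 1)/x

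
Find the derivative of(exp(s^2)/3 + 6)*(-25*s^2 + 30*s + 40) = -50*s^3*exp(s^2)/3 + 20*s^2*exp(s^2) + 10*s*exp(s^2) - 300*s + 10*exp(s^2) + 180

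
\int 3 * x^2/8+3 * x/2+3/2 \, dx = x^3/8 + 3*x^2/4 + 3*x/2 + C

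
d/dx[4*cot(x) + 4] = -4/sin(x)^2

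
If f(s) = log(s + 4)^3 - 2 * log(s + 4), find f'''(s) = (6*log(s + 4)^2 - 18*log(s + 4) + 2)/(s^3 + 12*s^2 + 48*s + 64)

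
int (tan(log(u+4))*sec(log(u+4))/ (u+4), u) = sec(log(u + 4)) + C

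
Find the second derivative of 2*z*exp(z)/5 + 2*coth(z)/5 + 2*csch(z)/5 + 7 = 2*z*exp(z)/5 + 4*exp(z)/5 + 2/(5*sinh(z)) + 4*cosh(z)/(5*sinh(z)^3) + 4/(5*sinh(z)^3)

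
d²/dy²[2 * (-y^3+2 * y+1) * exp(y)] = -2*y^3*exp(y) - 12*y^2*exp(y) - 8*y*exp(y) + 10*exp(y)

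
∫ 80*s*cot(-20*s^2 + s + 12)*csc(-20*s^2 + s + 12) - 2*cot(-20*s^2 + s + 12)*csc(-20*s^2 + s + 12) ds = 2*csc(-20*s^2 + s + 12) + C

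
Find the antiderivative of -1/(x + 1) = -log(x + 1) + C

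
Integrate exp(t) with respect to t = exp(t) + C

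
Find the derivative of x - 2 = 1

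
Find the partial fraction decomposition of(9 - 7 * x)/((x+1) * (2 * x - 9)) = -45/(11*(2*x - 9)) - 16/(11*(x + 1))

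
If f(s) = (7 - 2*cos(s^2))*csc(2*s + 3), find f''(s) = 4*(2*s^2*cos(s^2) - 4*s*sin(s^2)*cos(2*s + 3)/sin(2*s + 3) + sin(s^2) + 2*cos(s^2) - 7 - 4*cos(s^2)/sin(2*s + 3)^2 + 14/sin(2*s + 3)^2)/sin(2*s + 3)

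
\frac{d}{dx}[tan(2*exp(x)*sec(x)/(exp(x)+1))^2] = 4*(exp(x)*sin(x)/cos(x) + sin(x)/cos(x) + 1)*exp(x)*sin(2*exp(x)/((exp(x) + 1)*cos(x)))/((exp(2*x) + 2*exp(x) + 1)*cos(x)*cos(2*exp(x)/((exp(x) + 1)*cos(x)))^3)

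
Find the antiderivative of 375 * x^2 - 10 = 125*x^3 - 10*x + C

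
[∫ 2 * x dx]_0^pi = pi^2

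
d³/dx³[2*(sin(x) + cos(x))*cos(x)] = -8*sqrt(2)*cos(2*x + pi/4)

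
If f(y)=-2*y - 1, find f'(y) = -2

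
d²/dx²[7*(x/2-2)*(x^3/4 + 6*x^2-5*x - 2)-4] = 21*x^2/2 + 105*x - 203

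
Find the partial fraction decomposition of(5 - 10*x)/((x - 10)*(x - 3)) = 25/(7*(x - 3)) - 95/(7*(x - 10))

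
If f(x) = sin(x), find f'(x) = cos(x)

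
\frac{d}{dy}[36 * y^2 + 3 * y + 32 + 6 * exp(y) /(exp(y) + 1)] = (72*y*exp(2*y) + 144*y*exp(y) + 72*y + 3*exp(2*y) + 12*exp(y) + 3)/(exp(2*y) + 2*exp(y) + 1)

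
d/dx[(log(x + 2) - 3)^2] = (2*log(x + 2) - 6)/(x + 2)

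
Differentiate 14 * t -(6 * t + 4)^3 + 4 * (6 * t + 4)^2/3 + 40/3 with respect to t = -648*t^2 - 768*t - 210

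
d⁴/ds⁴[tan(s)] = 24*tan(s)^5 + 40*tan(s)^3 + 16*tan(s)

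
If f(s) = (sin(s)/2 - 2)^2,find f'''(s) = -sin(2*s) + 2*cos(s)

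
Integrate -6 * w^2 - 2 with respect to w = -2*w^3 - 2*w + C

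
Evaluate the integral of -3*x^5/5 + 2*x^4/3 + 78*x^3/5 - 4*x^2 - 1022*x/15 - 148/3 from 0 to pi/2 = (-4*pi - 10 - 3*pi^2/10)*(-pi/3 - 1 + pi^2/24 + (-pi - 3 + pi^2/8)^2/3) + 20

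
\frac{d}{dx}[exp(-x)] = -exp(-x)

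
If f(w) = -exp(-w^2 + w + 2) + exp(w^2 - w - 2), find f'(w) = (2*w*exp(-2*w^2 + 2*w + 4) + 2*w - exp(-2*w^2 + 2*w + 4) - 1)*exp(w^2 - w - 2)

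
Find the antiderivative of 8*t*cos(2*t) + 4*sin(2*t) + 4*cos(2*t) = (4*t + 2)*sin(2*t) + C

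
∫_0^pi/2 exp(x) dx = -1 + exp(pi/2)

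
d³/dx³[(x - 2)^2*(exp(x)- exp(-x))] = (x^2*exp(2*x) + x^2 + 2*x*exp(2*x) - 10*x - 2*exp(2*x) + 22)*exp(-x)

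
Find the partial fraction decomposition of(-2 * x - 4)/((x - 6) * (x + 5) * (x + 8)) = 2/(7*(x + 8)) - 2/(11*(x + 5)) - 8/(77*(x - 6))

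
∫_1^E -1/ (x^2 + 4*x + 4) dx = -1/3 + 1/(2 + E)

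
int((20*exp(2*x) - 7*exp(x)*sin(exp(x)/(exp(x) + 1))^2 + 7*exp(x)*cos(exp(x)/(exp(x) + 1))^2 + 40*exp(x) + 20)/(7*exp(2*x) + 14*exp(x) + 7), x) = 20*x/7 + sin(2*exp(x)/(exp(x) + 1))/2 + C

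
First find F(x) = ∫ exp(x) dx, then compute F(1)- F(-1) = E - exp(-1)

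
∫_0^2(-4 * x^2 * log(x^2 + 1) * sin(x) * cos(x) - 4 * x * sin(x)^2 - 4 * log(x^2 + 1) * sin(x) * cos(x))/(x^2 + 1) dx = -2*log(5)*sin(2)^2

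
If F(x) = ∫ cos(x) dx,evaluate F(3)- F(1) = -sin(1) + sin(3)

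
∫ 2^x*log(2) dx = 2^x + C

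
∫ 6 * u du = 3*u^2 + C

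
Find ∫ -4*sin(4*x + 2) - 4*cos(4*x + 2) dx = -sin(4*x + 2) + cos(4*x + 2) + C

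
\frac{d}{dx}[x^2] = 2*x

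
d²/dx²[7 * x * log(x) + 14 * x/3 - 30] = 7/x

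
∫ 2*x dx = x^2 + C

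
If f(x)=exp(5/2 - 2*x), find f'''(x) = -8*exp(5/2 - 2*x)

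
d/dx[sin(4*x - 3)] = 4*cos(4*x - 3)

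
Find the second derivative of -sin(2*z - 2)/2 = 2*sin(2*z - 2)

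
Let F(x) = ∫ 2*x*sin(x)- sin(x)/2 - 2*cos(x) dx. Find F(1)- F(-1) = -4*cos(1)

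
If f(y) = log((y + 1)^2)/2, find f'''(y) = 2/(y^3 + 3*y^2 + 3*y + 1)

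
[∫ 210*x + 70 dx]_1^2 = 385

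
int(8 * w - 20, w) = 4*w^2 - 20*w + C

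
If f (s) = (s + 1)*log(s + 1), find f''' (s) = -1/(s^2 + 2*s + 1)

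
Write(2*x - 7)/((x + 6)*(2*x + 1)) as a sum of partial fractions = -16/(11*(2*x + 1)) + 19/(11*(x + 6))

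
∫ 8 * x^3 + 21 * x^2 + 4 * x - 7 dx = 2*x^4 + 7*x^3 + 2*x^2 - 7*x + C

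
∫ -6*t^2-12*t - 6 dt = -2*t^3 - 6*t^2 - 6*t + C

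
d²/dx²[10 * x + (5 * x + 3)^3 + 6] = 750*x + 450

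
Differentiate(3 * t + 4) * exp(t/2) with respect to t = 3*t*exp(t/2)/2 + 5*exp(t/2)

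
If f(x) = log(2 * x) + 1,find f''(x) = -1/x^2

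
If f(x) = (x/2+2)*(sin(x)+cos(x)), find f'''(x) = x*sin(x)/2 - x*cos(x)/2 + sin(x)/2 - 7*cos(x)/2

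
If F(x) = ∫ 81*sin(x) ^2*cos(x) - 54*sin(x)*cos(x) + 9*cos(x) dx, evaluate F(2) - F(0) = 1 + (-1 + 3*sin(2))^3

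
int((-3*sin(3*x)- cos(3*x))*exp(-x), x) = exp(-x)*cos(3*x) + C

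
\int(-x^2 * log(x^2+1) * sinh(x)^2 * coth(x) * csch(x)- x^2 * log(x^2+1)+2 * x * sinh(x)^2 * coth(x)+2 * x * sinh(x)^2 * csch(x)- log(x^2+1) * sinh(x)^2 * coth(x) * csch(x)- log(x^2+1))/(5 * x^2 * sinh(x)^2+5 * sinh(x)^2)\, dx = (coth(x) + csch(x))*log(x^2 + 1)/5 + C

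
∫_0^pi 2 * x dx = pi^2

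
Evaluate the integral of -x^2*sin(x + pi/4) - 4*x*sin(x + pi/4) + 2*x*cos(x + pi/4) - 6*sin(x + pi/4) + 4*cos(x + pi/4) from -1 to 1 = sqrt(2)*(-7*sin(1) + 4*cos(1))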